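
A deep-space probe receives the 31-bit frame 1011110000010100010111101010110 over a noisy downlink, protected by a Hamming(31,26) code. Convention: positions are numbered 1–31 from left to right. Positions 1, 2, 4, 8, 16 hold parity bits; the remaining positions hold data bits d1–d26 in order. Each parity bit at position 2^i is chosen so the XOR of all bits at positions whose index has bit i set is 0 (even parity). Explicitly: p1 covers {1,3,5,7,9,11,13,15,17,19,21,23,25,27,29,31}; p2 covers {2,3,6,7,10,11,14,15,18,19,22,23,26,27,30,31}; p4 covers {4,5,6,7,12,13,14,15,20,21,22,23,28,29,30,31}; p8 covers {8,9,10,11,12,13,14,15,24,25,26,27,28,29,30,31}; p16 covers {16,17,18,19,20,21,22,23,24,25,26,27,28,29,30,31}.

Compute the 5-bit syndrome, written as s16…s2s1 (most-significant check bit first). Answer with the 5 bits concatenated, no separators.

s1 (pos 1,3,5,7,9,11,13,15,17,19,21,23,25,27,29,31): 1⊕1⊕1⊕0⊕0⊕0⊕0⊕0⊕0⊕0⊕1⊕1⊕1⊕1⊕1⊕0 = 0
s2 (pos 2,3,6,7,10,11,14,15,18,19,22,23,26,27,30,31): 0⊕1⊕1⊕0⊕0⊕0⊕1⊕0⊕1⊕0⊕1⊕1⊕0⊕1⊕1⊕0 = 0
s4 (pos 4,5,6,7,12,13,14,15,20,21,22,23,28,29,30,31): 1⊕1⊕1⊕0⊕1⊕0⊕1⊕0⊕1⊕1⊕1⊕1⊕0⊕1⊕1⊕0 = 1
s8 (pos 8,9,10,11,12,13,14,15,24,25,26,27,28,29,30,31): 0⊕0⊕0⊕0⊕1⊕0⊕1⊕0⊕0⊕1⊕0⊕1⊕0⊕1⊕1⊕0 = 0
s16 (pos 16,17,18,19,20,21,22,23,24,25,26,27,28,29,30,31): 0⊕0⊕1⊕0⊕1⊕1⊕1⊕1⊕0⊕1⊕0⊕1⊕0⊕1⊕1⊕0 = 1
Syndrome s16…s1 = 10100 → error at position 20.

10100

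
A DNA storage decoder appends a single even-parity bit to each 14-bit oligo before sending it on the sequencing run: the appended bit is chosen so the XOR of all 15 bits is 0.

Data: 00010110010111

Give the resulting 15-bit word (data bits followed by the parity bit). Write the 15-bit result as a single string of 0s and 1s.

000101100101111

XOR of the 14 data bits: 0⊕0⊕0⊕1⊕0⊕1⊕1⊕0⊕0⊕1⊕0⊕1⊕1⊕1 = 1
Parity bit = 1 (so all 15 bits XOR to 0).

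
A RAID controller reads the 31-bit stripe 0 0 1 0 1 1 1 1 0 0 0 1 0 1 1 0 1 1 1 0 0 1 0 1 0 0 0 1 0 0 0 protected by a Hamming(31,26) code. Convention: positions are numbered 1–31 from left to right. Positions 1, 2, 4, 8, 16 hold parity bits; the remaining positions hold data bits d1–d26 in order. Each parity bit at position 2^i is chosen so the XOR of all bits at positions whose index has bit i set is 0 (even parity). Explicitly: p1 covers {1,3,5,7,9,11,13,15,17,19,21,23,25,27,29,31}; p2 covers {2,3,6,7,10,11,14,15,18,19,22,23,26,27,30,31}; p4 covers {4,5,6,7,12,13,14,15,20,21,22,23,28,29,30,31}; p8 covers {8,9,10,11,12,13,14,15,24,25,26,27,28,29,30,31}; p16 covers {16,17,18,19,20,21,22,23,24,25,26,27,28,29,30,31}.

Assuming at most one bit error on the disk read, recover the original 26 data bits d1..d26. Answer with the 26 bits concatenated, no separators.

s1 (pos 1,3,5,7,9,11,13,15,17,19,21,23,25,27,29,31): 0⊕1⊕1⊕1⊕0⊕0⊕0⊕1⊕1⊕1⊕0⊕0⊕0⊕0⊕0⊕0 = 0
s2 (pos 2,3,6,7,10,11,14,15,18,19,22,23,26,27,30,31): 0⊕1⊕1⊕1⊕0⊕0⊕1⊕1⊕1⊕1⊕1⊕0⊕0⊕0⊕0⊕0 = 0
s4 (pos 4,5,6,7,12,13,14,15,20,21,22,23,28,29,30,31): 0⊕1⊕1⊕1⊕1⊕0⊕1⊕1⊕0⊕0⊕1⊕0⊕1⊕0⊕0⊕0 = 0
s8 (pos 8,9,10,11,12,13,14,15,24,25,26,27,28,29,30,31): 1⊕0⊕0⊕0⊕1⊕0⊕1⊕1⊕1⊕0⊕0⊕0⊕1⊕0⊕0⊕0 = 0
s16 (pos 16,17,18,19,20,21,22,23,24,25,26,27,28,29,30,31): 0⊕1⊕1⊕1⊕0⊕0⊕1⊕0⊕1⊕0⊕0⊕0⊕1⊕0⊕0⊕0 = 0
Syndrome s16…s1 = 00000 → no error.
Read data bits from positions 3,5,6,7,9,10,11,12,13,14,15,17,18,19,20,21,22,23,24,25,26,27,28,29,30,31: 11110001011111001010001000

11110001011111001010001000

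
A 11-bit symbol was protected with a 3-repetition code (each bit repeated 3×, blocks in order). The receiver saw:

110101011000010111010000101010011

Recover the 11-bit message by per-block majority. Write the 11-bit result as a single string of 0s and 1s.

11100100101

Block 1 (110): 2 ones → 1
Block 2 (101): 2 ones → 1
Block 3 (011): 2 ones → 1
Block 4 (000): 0 ones → 0
Block 5 (010): 1 one → 0
Block 6 (111): 3 ones → 1
Block 7 (010): 1 one → 0
Block 8 (000): 0 ones → 0
Block 9 (101): 2 ones → 1
Block 10 (010): 1 one → 0
Block 11 (011): 2 ones → 1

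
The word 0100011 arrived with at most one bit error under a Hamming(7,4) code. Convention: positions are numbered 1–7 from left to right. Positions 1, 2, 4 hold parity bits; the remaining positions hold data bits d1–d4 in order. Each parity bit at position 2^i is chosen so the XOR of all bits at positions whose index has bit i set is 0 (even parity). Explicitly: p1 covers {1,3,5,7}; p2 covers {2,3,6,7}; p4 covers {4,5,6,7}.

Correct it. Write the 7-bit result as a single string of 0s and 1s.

s1 (pos 1,3,5,7): 0⊕0⊕0⊕1 = 1
s2 (pos 2,3,6,7): 1⊕0⊕1⊕1 = 1
s4 (pos 4,5,6,7): 0⊕0⊕1⊕1 = 0
Syndrome s4…s1 = 011 → error at position 3.
Flip position 3: 0100011 → 0110011

0110011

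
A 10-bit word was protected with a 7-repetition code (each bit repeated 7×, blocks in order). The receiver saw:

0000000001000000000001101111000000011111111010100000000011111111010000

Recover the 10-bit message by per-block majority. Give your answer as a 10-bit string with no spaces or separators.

0001010010

Block 1 (0000000): 0 ones → 0
Block 2 (0010000): 1 one → 0
Block 3 (0000000): 0 ones → 0
Block 4 (1101111): 6 ones → 1
Block 5 (0000000): 0 ones → 0
Block 6 (1111111): 7 ones → 1
Block 7 (1010100): 3 ones → 0
Block 8 (0000000): 0 ones → 0
Block 9 (1111111): 7 ones → 1
Block 10 (1010000): 2 ones → 0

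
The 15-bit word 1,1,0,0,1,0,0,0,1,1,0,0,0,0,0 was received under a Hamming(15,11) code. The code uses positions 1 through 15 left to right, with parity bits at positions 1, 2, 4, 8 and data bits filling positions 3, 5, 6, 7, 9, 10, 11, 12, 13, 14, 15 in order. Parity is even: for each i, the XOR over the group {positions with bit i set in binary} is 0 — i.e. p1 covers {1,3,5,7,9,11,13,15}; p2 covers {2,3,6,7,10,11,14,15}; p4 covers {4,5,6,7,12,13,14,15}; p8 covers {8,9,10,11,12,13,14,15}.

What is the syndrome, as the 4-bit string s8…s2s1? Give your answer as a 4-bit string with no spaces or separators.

s1 (pos 1,3,5,7,9,11,13,15): 1⊕0⊕1⊕0⊕1⊕0⊕0⊕0 = 1
s2 (pos 2,3,6,7,10,11,14,15): 1⊕0⊕0⊕0⊕1⊕0⊕0⊕0 = 0
s4 (pos 4,5,6,7,12,13,14,15): 0⊕1⊕0⊕0⊕0⊕0⊕0⊕0 = 1
s8 (pos 8,9,10,11,12,13,14,15): 0⊕1⊕1⊕0⊕0⊕0⊕0⊕0 = 0
Syndrome s8…s1 = 0101 → error at position 5.

0101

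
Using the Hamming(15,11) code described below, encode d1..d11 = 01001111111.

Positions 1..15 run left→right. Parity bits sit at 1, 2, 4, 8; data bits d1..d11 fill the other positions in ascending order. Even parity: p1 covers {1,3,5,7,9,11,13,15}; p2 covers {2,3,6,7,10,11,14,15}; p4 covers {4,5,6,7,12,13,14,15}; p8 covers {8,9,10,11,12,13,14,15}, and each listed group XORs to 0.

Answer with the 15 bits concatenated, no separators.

Place data at non-parity positions: p1 p2 0 p4 1 0 0 p8 1 1 1 1 1 1 1
p1 (pos 1,3,5,7,9,11,13,15): XOR of data positions = 0⊕1⊕0⊕1⊕1⊕1⊕1 = 1
p2 (pos 2,3,6,7,10,11,14,15): XOR of data positions = 0⊕0⊕0⊕1⊕1⊕1⊕1 = 0
p4 (pos 4,5,6,7,12,13,14,15): XOR of data positions = 1⊕0⊕0⊕1⊕1⊕1⊕1 = 1
p8 (pos 8,9,10,11,12,13,14,15): XOR of data positions = 1⊕1⊕1⊕1⊕1⊕1⊕1 = 1
Codeword: 100110011111111

100110011111111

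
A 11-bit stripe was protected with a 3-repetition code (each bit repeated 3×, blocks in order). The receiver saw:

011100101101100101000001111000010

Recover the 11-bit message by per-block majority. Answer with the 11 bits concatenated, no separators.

10110100100

Block 1 (011): 2 ones → 1
Block 2 (100): 1 one → 0
Block 3 (101): 2 ones → 1
Block 4 (101): 2 ones → 1
Block 5 (100): 1 one → 0
Block 6 (101): 2 ones → 1
Block 7 (000): 0 ones → 0
Block 8 (001): 1 one → 0
Block 9 (111): 3 ones → 1
Block 10 (000): 0 ones → 0
Block 11 (010): 1 one → 0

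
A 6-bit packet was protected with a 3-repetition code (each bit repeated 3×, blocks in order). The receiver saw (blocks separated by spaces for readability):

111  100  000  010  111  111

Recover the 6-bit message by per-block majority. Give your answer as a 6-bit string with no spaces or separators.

100011

Block 1 (111): 3 ones → 1
Block 2 (100): 1 one → 0
Block 3 (000): 0 ones → 0
Block 4 (010): 1 one → 0
Block 5 (111): 3 ones → 1
Block 6 (111): 3 ones → 1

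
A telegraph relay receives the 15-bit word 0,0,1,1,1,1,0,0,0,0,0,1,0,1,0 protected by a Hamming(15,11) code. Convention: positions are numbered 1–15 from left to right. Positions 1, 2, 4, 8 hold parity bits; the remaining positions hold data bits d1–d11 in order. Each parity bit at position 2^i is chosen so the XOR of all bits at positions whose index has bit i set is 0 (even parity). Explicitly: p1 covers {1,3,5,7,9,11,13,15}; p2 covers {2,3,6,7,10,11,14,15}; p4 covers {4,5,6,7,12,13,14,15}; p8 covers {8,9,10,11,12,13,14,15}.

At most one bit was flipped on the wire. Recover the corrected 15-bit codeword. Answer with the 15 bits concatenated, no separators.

s1 (pos 1,3,5,7,9,11,13,15): 0⊕1⊕1⊕0⊕0⊕0⊕0⊕0 = 0
s2 (pos 2,3,6,7,10,11,14,15): 0⊕1⊕1⊕0⊕0⊕0⊕1⊕0 = 1
s4 (pos 4,5,6,7,12,13,14,15): 1⊕1⊕1⊕0⊕1⊕0⊕1⊕0 = 1
s8 (pos 8,9,10,11,12,13,14,15): 0⊕0⊕0⊕0⊕1⊕0⊕1⊕0 = 0
Syndrome s8…s1 = 0110 → error at position 6.
Flip position 6: 001111000001010 → 001110000001010

001110000001010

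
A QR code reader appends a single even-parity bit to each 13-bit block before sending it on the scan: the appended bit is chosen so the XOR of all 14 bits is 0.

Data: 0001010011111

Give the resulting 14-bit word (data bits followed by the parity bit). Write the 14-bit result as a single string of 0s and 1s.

XOR of the 13 data bits: 0⊕0⊕0⊕1⊕0⊕1⊕0⊕0⊕1⊕1⊕1⊕1⊕1 = 1
Parity bit = 1 (so all 14 bits XOR to 0).

00010100111111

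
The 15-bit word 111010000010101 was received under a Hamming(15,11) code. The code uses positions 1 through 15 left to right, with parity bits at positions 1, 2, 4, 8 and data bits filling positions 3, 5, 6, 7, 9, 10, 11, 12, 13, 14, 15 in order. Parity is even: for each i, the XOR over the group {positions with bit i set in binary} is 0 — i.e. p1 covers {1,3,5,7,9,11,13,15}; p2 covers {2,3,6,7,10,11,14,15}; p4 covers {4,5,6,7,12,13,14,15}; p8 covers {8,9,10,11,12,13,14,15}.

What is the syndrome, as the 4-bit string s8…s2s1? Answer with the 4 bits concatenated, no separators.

s1 (pos 1,3,5,7,9,11,13,15): 1⊕1⊕1⊕0⊕0⊕1⊕1⊕1 = 0
s2 (pos 2,3,6,7,10,11,14,15): 1⊕1⊕0⊕0⊕0⊕1⊕0⊕1 = 0
s4 (pos 4,5,6,7,12,13,14,15): 0⊕1⊕0⊕0⊕0⊕1⊕0⊕1 = 1
s8 (pos 8,9,10,11,12,13,14,15): 0⊕0⊕0⊕1⊕0⊕1⊕0⊕1 = 1
Syndrome s8…s1 = 1100 → error at position 12.

1100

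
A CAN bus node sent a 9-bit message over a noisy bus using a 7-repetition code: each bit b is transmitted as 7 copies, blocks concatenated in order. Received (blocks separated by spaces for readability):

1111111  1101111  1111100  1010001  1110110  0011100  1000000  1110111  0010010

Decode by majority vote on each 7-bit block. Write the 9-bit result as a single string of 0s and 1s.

Block 1 (1111111): 7 ones → 1
Block 2 (1101111): 6 ones → 1
Block 3 (1111100): 5 ones → 1
Block 4 (1010001): 3 ones → 0
Block 5 (1110110): 5 ones → 1
Block 6 (0011100): 3 ones → 0
Block 7 (1000000): 1 one → 0
Block 8 (1110111): 6 ones → 1
Block 9 (0010010): 2 ones → 0

111010010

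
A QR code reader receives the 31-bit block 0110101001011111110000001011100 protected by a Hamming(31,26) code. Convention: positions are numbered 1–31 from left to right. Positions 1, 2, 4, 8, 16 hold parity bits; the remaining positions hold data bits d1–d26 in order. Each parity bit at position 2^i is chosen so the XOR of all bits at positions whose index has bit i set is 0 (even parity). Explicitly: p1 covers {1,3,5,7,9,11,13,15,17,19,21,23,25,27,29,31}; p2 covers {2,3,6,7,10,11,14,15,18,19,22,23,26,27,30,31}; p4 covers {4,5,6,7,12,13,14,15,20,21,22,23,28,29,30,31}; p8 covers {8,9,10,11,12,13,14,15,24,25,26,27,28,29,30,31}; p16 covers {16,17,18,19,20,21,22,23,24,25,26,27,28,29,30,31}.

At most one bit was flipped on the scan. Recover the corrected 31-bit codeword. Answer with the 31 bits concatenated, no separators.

s1 (pos 1,3,5,7,9,11,13,15,17,19,21,23,25,27,29,31): 0⊕1⊕1⊕1⊕0⊕0⊕1⊕1⊕1⊕0⊕0⊕0⊕1⊕1⊕1⊕0 = 1
s2 (pos 2,3,6,7,10,11,14,15,18,19,22,23,26,27,30,31): 1⊕1⊕0⊕1⊕1⊕0⊕1⊕1⊕1⊕0⊕0⊕0⊕0⊕1⊕0⊕0 = 0
s4 (pos 4,5,6,7,12,13,14,15,20,21,22,23,28,29,30,31): 0⊕1⊕0⊕1⊕1⊕1⊕1⊕1⊕0⊕0⊕0⊕0⊕1⊕1⊕0⊕0 = 0
s8 (pos 8,9,10,11,12,13,14,15,24,25,26,27,28,29,30,31): 0⊕0⊕1⊕0⊕1⊕1⊕1⊕1⊕0⊕1⊕0⊕1⊕1⊕1⊕0⊕0 = 1
s16 (pos 16,17,18,19,20,21,22,23,24,25,26,27,28,29,30,31): 1⊕1⊕1⊕0⊕0⊕0⊕0⊕0⊕0⊕1⊕0⊕1⊕1⊕1⊕0⊕0 = 1
Syndrome s16…s1 = 11001 → error at position 25.
Flip position 25: 0110101001011111110000001011100 → 0110101001011111110000000011100

0110101001011111110000000011100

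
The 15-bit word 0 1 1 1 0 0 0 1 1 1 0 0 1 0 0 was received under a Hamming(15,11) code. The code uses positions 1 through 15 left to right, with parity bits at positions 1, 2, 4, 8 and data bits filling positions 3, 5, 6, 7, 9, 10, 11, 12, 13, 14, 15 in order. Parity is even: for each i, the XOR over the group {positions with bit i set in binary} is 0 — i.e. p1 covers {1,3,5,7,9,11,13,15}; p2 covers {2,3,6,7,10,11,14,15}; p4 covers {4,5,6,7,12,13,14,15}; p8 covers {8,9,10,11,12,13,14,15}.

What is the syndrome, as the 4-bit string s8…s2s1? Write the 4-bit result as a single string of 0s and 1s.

s1 (pos 1,3,5,7,9,11,13,15): 0⊕1⊕0⊕0⊕1⊕0⊕1⊕0 = 1
s2 (pos 2,3,6,7,10,11,14,15): 1⊕1⊕0⊕0⊕1⊕0⊕0⊕0 = 1
s4 (pos 4,5,6,7,12,13,14,15): 1⊕0⊕0⊕0⊕0⊕1⊕0⊕0 = 0
s8 (pos 8,9,10,11,12,13,14,15): 1⊕1⊕1⊕0⊕0⊕1⊕0⊕0 = 0
Syndrome s8…s1 = 0011 → error at position 3.

0011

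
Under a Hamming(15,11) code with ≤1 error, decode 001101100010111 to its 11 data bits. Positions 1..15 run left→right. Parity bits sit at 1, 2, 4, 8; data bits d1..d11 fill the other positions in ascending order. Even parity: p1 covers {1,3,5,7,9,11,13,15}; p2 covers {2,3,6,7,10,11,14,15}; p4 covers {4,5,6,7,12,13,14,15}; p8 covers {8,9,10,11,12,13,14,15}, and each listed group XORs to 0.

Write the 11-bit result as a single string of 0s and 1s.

10110010111

s1 (pos 1,3,5,7,9,11,13,15): 0⊕1⊕0⊕1⊕0⊕1⊕1⊕1 = 1
s2 (pos 2,3,6,7,10,11,14,15): 0⊕1⊕1⊕1⊕0⊕1⊕1⊕1 = 0
s4 (pos 4,5,6,7,12,13,14,15): 1⊕0⊕1⊕1⊕0⊕1⊕1⊕1 = 0
s8 (pos 8,9,10,11,12,13,14,15): 0⊕0⊕0⊕1⊕0⊕1⊕1⊕1 = 0
Syndrome s8…s1 = 0001 → error at position 1.
Flip position 1: 001101100010111 → 101101100010111
Read data bits from positions 3,5,6,7,9,10,11,12,13,14,15: 10110010111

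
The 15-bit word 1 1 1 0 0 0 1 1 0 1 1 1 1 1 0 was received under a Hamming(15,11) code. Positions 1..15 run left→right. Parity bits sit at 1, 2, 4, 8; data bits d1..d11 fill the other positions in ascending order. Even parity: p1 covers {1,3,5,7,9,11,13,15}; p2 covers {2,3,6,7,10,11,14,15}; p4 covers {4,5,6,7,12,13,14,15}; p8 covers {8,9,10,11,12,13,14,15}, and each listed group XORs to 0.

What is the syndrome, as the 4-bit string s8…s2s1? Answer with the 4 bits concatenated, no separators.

s1 (pos 1,3,5,7,9,11,13,15): 1⊕1⊕0⊕1⊕0⊕1⊕1⊕0 = 1
s2 (pos 2,3,6,7,10,11,14,15): 1⊕1⊕0⊕1⊕1⊕1⊕1⊕0 = 0
s4 (pos 4,5,6,7,12,13,14,15): 0⊕0⊕0⊕1⊕1⊕1⊕1⊕0 = 0
s8 (pos 8,9,10,11,12,13,14,15): 1⊕0⊕1⊕1⊕1⊕1⊕1⊕0 = 0
Syndrome s8…s1 = 0001 → error at position 1.

0001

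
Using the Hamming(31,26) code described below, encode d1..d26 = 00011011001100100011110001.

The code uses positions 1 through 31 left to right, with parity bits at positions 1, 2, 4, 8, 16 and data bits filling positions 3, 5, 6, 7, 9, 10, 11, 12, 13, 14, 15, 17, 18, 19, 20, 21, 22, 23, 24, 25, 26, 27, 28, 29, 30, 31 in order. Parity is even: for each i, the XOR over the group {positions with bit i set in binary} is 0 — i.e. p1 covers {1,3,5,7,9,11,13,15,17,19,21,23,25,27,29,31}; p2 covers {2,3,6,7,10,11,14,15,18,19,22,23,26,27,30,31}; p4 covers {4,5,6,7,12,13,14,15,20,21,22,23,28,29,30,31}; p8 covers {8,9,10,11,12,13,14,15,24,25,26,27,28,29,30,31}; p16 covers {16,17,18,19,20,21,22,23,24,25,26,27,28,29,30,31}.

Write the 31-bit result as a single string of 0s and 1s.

Place data at non-parity positions: p1 p2 0 p4 0 0 1 p8 1 0 1 1 0 0 1 p16 1 0 0 1 0 0 0 1 1 1 1 0 0 0 1
p1 (pos 1,3,5,7,9,11,13,15,17,19,21,23,25,27,29,31): XOR of data positions = 0⊕0⊕1⊕1⊕1⊕0⊕1⊕1⊕0⊕0⊕0⊕1⊕1⊕0⊕1 = 0
p2 (pos 2,3,6,7,10,11,14,15,18,19,22,23,26,27,30,31): XOR of data positions = 0⊕0⊕1⊕0⊕1⊕0⊕1⊕0⊕0⊕0⊕0⊕1⊕1⊕0⊕1 = 0
p4 (pos 4,5,6,7,12,13,14,15,20,21,22,23,28,29,30,31): XOR of data positions = 0⊕0⊕1⊕1⊕0⊕0⊕1⊕1⊕0⊕0⊕0⊕0⊕0⊕0⊕1 = 1
p8 (pos 8,9,10,11,12,13,14,15,24,25,26,27,28,29,30,31): XOR of data positions = 1⊕0⊕1⊕1⊕0⊕0⊕1⊕1⊕1⊕1⊕1⊕0⊕0⊕0⊕1 = 1
p16 (pos 16,17,18,19,20,21,22,23,24,25,26,27,28,29,30,31): XOR of data positions = 1⊕0⊕0⊕1⊕0⊕0⊕0⊕1⊕1⊕1⊕1⊕0⊕0⊕0⊕1 = 1
Codeword: 0001001110110011100100011110001

0001001110110011100100011110001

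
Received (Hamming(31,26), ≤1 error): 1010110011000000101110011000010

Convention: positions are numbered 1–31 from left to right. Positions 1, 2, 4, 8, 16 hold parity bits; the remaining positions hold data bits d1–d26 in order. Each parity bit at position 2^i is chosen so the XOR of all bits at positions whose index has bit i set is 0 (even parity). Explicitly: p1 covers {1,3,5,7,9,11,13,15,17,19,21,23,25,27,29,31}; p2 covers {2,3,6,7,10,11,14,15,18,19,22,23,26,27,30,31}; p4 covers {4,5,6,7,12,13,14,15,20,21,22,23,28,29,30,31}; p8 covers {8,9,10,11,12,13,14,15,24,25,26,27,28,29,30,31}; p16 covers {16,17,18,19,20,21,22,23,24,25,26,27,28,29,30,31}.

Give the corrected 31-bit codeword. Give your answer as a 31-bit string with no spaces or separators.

s1 (pos 1,3,5,7,9,11,13,15,17,19,21,23,25,27,29,31): 1⊕1⊕1⊕0⊕1⊕0⊕0⊕0⊕1⊕1⊕1⊕0⊕1⊕0⊕0⊕0 = 0
s2 (pos 2,3,6,7,10,11,14,15,18,19,22,23,26,27,30,31): 0⊕1⊕1⊕0⊕1⊕0⊕0⊕0⊕0⊕1⊕0⊕0⊕0⊕0⊕1⊕0 = 1
s4 (pos 4,5,6,7,12,13,14,15,20,21,22,23,28,29,30,31): 0⊕1⊕1⊕0⊕0⊕0⊕0⊕0⊕1⊕1⊕0⊕0⊕0⊕0⊕1⊕0 = 1
s8 (pos 8,9,10,11,12,13,14,15,24,25,26,27,28,29,30,31): 0⊕1⊕1⊕0⊕0⊕0⊕0⊕0⊕1⊕1⊕0⊕0⊕0⊕0⊕1⊕0 = 1
s16 (pos 16,17,18,19,20,21,22,23,24,25,26,27,28,29,30,31): 0⊕1⊕0⊕1⊕1⊕1⊕0⊕0⊕1⊕1⊕0⊕0⊕0⊕0⊕1⊕0 = 1
Syndrome s16…s1 = 11110 → error at position 30.
Flip position 30: 1010110011000000101110011000010 → 1010110011000000101110011000000

1010110011000000101110011000000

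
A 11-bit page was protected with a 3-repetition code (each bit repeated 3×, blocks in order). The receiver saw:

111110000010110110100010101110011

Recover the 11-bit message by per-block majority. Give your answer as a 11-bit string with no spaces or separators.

11001100111

Block 1 (111): 3 ones → 1
Block 2 (110): 2 ones → 1
Block 3 (000): 0 ones → 0
Block 4 (010): 1 one → 0
Block 5 (110): 2 ones → 1
Block 6 (110): 2 ones → 1
Block 7 (100): 1 one → 0
Block 8 (010): 1 one → 0
Block 9 (101): 2 ones → 1
Block 10 (110): 2 ones → 1
Block 11 (011): 2 ones → 1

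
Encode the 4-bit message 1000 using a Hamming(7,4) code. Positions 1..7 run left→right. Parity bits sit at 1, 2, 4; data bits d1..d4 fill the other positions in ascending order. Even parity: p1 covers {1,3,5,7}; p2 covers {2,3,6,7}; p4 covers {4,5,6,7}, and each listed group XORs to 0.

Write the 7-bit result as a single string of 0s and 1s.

1110000

Place data at non-parity positions: p1 p2 1 p4 0 0 0
p1 (pos 1,3,5,7): XOR of data positions = 1⊕0⊕0 = 1
p2 (pos 2,3,6,7): XOR of data positions = 1⊕0⊕0 = 1
p4 (pos 4,5,6,7): XOR of data positions = 0⊕0⊕0 = 0
Codeword: 1110000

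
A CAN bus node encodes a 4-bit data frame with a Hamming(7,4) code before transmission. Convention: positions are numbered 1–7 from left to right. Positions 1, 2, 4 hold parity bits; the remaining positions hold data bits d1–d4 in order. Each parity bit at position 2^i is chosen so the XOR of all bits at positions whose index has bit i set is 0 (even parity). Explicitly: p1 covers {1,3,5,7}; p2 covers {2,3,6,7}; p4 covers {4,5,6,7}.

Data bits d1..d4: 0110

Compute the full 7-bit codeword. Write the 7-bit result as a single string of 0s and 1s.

1100110

Place data at non-parity positions: p1 p2 0 p4 1 1 0
p1 (pos 1,3,5,7): XOR of data positions = 0⊕1⊕0 = 1
p2 (pos 2,3,6,7): XOR of data positions = 0⊕1⊕0 = 1
p4 (pos 4,5,6,7): XOR of data positions = 1⊕1⊕0 = 0
Codeword: 1100110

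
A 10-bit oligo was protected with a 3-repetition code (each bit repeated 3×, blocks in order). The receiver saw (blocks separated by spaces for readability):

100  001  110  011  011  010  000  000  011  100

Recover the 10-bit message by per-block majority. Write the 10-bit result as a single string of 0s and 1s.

0011100010

Block 1 (100): 1 one → 0
Block 2 (001): 1 one → 0
Block 3 (110): 2 ones → 1
Block 4 (011): 2 ones → 1
Block 5 (011): 2 ones → 1
Block 6 (010): 1 one → 0
Block 7 (000): 0 ones → 0
Block 8 (000): 0 ones → 0
Block 9 (011): 2 ones → 1
Block 10 (100): 1 one → 0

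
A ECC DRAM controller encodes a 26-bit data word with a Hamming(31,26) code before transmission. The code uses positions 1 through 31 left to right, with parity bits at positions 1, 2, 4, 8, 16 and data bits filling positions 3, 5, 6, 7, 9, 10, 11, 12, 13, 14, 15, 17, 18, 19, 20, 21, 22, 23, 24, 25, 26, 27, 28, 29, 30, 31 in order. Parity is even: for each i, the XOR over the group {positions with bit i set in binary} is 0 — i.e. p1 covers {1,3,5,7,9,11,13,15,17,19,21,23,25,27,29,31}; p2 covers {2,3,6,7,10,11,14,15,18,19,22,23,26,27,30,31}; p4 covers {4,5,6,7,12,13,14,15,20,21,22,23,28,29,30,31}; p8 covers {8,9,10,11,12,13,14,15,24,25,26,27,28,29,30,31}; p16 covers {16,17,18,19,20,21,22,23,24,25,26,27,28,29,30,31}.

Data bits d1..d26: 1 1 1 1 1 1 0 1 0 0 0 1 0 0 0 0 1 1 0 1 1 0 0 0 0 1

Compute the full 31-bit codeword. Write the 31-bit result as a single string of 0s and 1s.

0011111011010000100001101100001

Place data at non-parity positions: p1 p2 1 p4 1 1 1 p8 1 1 0 1 0 0 0 p16 1 0 0 0 0 1 1 0 1 1 0 0 0 0 1
p1 (pos 1,3,5,7,9,11,13,15,17,19,21,23,25,27,29,31): XOR of data positions = 1⊕1⊕1⊕1⊕0⊕0⊕0⊕1⊕0⊕0⊕1⊕1⊕0⊕0⊕1 = 0
p2 (pos 2,3,6,7,10,11,14,15,18,19,22,23,26,27,30,31): XOR of data positions = 1⊕1⊕1⊕1⊕0⊕0⊕0⊕0⊕0⊕1⊕1⊕1⊕0⊕0⊕1 = 0
p4 (pos 4,5,6,7,12,13,14,15,20,21,22,23,28,29,30,31): XOR of data positions = 1⊕1⊕1⊕1⊕0⊕0⊕0⊕0⊕0⊕1⊕1⊕0⊕0⊕0⊕1 = 1
p8 (pos 8,9,10,11,12,13,14,15,24,25,26,27,28,29,30,31): XOR of data positions = 1⊕1⊕0⊕1⊕0⊕0⊕0⊕0⊕1⊕1⊕0⊕0⊕0⊕0⊕1 = 0
p16 (pos 16,17,18,19,20,21,22,23,24,25,26,27,28,29,30,31): XOR of data positions = 1⊕0⊕0⊕0⊕0⊕1⊕1⊕0⊕1⊕1⊕0⊕0⊕0⊕0⊕1 = 0
Codeword: 0011111011010000100001101100001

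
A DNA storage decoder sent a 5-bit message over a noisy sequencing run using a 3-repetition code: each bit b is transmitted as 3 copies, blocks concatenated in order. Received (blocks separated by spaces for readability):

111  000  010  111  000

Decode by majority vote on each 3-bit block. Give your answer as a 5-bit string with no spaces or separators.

10010

Block 1 (111): 3 ones → 1
Block 2 (000): 0 ones → 0
Block 3 (010): 1 one → 0
Block 4 (111): 3 ones → 1
Block 5 (000): 0 ones → 0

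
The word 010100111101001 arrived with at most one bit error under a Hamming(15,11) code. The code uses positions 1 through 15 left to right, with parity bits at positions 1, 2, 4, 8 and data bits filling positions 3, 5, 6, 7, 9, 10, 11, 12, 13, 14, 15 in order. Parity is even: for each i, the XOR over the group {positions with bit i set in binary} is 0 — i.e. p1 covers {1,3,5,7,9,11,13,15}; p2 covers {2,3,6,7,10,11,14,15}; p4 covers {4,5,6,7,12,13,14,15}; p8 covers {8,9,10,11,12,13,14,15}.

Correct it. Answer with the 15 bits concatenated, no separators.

010100110101001

s1 (pos 1,3,5,7,9,11,13,15): 0⊕0⊕0⊕1⊕1⊕0⊕0⊕1 = 1
s2 (pos 2,3,6,7,10,11,14,15): 1⊕0⊕0⊕1⊕1⊕0⊕0⊕1 = 0
s4 (pos 4,5,6,7,12,13,14,15): 1⊕0⊕0⊕1⊕1⊕0⊕0⊕1 = 0
s8 (pos 8,9,10,11,12,13,14,15): 1⊕1⊕1⊕0⊕1⊕0⊕0⊕1 = 1
Syndrome s8…s1 = 1001 → error at position 9.
Flip position 9: 010100111101001 → 010100110101001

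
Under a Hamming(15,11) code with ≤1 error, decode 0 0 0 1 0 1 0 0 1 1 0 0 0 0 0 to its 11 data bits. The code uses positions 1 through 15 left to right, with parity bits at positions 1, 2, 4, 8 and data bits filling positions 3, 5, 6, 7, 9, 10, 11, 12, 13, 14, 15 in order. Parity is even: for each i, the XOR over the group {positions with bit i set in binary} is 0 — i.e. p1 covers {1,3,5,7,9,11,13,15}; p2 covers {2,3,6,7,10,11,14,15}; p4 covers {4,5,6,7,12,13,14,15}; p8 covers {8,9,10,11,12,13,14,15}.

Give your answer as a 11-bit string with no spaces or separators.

s1 (pos 1,3,5,7,9,11,13,15): 0⊕0⊕0⊕0⊕1⊕0⊕0⊕0 = 1
s2 (pos 2,3,6,7,10,11,14,15): 0⊕0⊕1⊕0⊕1⊕0⊕0⊕0 = 0
s4 (pos 4,5,6,7,12,13,14,15): 1⊕0⊕1⊕0⊕0⊕0⊕0⊕0 = 0
s8 (pos 8,9,10,11,12,13,14,15): 0⊕1⊕1⊕0⊕0⊕0⊕0⊕0 = 0
Syndrome s8…s1 = 0001 → error at position 1.
Flip position 1: 000101001100000 → 100101001100000
Read data bits from positions 3,5,6,7,9,10,11,12,13,14,15: 00101100000

00101100000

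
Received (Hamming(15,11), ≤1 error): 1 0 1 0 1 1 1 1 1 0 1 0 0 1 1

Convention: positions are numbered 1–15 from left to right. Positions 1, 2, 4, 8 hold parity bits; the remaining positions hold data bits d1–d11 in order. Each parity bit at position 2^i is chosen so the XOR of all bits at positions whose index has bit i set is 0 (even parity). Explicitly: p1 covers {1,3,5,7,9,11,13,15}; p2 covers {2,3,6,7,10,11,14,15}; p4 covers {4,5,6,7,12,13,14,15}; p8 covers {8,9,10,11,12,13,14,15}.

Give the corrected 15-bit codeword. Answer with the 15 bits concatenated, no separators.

s1 (pos 1,3,5,7,9,11,13,15): 1⊕1⊕1⊕1⊕1⊕1⊕0⊕1 = 1
s2 (pos 2,3,6,7,10,11,14,15): 0⊕1⊕1⊕1⊕0⊕1⊕1⊕1 = 0
s4 (pos 4,5,6,7,12,13,14,15): 0⊕1⊕1⊕1⊕0⊕0⊕1⊕1 = 1
s8 (pos 8,9,10,11,12,13,14,15): 1⊕1⊕0⊕1⊕0⊕0⊕1⊕1 = 1
Syndrome s8…s1 = 1101 → error at position 13.
Flip position 13: 101011111010011 → 101011111010111

101011111010111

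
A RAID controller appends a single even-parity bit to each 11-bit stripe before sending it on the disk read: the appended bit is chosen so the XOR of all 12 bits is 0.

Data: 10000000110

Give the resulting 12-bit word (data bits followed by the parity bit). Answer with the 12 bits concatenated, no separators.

XOR of the 11 data bits: 1⊕0⊕0⊕0⊕0⊕0⊕0⊕0⊕1⊕1⊕0 = 1
Parity bit = 1 (so all 12 bits XOR to 0).

100000001101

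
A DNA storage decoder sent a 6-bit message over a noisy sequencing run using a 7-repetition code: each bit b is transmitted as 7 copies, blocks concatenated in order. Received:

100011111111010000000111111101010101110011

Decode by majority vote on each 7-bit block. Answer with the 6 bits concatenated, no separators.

110101

Block 1 (1000111): 4 ones → 1
Block 2 (1111101): 6 ones → 1
Block 3 (0000000): 0 ones → 0
Block 4 (1111111): 7 ones → 1
Block 5 (0101010): 3 ones → 0
Block 6 (1110011): 5 ones → 1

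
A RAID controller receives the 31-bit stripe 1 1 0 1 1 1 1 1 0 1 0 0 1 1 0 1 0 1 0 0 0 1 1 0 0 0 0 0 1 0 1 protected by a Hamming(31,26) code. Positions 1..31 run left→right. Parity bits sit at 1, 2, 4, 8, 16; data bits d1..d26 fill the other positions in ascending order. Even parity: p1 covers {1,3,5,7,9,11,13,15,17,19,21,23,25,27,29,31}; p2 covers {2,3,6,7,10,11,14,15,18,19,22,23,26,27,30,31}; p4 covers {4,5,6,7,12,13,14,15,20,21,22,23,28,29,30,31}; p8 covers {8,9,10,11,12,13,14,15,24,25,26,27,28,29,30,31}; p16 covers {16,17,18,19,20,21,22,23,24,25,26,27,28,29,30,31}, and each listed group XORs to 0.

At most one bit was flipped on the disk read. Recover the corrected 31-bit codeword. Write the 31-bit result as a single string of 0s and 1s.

s1 (pos 1,3,5,7,9,11,13,15,17,19,21,23,25,27,29,31): 1⊕0⊕1⊕1⊕0⊕0⊕1⊕0⊕0⊕0⊕0⊕1⊕0⊕0⊕1⊕1 = 1
s2 (pos 2,3,6,7,10,11,14,15,18,19,22,23,26,27,30,31): 1⊕0⊕1⊕1⊕1⊕0⊕1⊕0⊕1⊕0⊕1⊕1⊕0⊕0⊕0⊕1 = 1
s4 (pos 4,5,6,7,12,13,14,15,20,21,22,23,28,29,30,31): 1⊕1⊕1⊕1⊕0⊕1⊕1⊕0⊕0⊕0⊕1⊕1⊕0⊕1⊕0⊕1 = 0
s8 (pos 8,9,10,11,12,13,14,15,24,25,26,27,28,29,30,31): 1⊕0⊕1⊕0⊕0⊕1⊕1⊕0⊕0⊕0⊕0⊕0⊕0⊕1⊕0⊕1 = 0
s16 (pos 16,17,18,19,20,21,22,23,24,25,26,27,28,29,30,31): 1⊕0⊕1⊕0⊕0⊕0⊕1⊕1⊕0⊕0⊕0⊕0⊕0⊕1⊕0⊕1 = 0
Syndrome s16…s1 = 00011 → error at position 3.
Flip position 3: 1101111101001101010001100000101 → 1111111101001101010001100000101

1111111101001101010001100000101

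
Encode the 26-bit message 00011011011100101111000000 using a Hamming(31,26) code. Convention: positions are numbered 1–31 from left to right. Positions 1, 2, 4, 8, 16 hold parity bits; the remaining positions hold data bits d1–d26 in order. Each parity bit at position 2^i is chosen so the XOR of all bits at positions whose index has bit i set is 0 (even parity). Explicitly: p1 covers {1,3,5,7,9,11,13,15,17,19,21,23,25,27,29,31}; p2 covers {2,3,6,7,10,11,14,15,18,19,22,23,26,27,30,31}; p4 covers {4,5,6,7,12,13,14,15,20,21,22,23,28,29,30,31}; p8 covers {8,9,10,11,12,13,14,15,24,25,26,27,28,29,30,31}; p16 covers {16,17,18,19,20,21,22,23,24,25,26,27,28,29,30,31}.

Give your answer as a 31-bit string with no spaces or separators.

Place data at non-parity positions: p1 p2 0 p4 0 0 1 p8 1 0 1 1 0 1 1 p16 1 0 0 1 0 1 1 1 1 0 0 0 0 0 0
p1 (pos 1,3,5,7,9,11,13,15,17,19,21,23,25,27,29,31): XOR of data positions = 0⊕0⊕1⊕1⊕1⊕0⊕1⊕1⊕0⊕0⊕1⊕1⊕0⊕0⊕0 = 1
p2 (pos 2,3,6,7,10,11,14,15,18,19,22,23,26,27,30,31): XOR of data positions = 0⊕0⊕1⊕0⊕1⊕1⊕1⊕0⊕0⊕1⊕1⊕0⊕0⊕0⊕0 = 0
p4 (pos 4,5,6,7,12,13,14,15,20,21,22,23,28,29,30,31): XOR of data positions = 0⊕0⊕1⊕1⊕0⊕1⊕1⊕1⊕0⊕1⊕1⊕0⊕0⊕0⊕0 = 1
p8 (pos 8,9,10,11,12,13,14,15,24,25,26,27,28,29,30,31): XOR of data positions = 1⊕0⊕1⊕1⊕0⊕1⊕1⊕1⊕1⊕0⊕0⊕0⊕0⊕0⊕0 = 1
p16 (pos 16,17,18,19,20,21,22,23,24,25,26,27,28,29,30,31): XOR of data positions = 1⊕0⊕0⊕1⊕0⊕1⊕1⊕1⊕1⊕0⊕0⊕0⊕0⊕0⊕0 = 0
Codeword: 1001001110110110100101111000000

1001001110110110100101111000000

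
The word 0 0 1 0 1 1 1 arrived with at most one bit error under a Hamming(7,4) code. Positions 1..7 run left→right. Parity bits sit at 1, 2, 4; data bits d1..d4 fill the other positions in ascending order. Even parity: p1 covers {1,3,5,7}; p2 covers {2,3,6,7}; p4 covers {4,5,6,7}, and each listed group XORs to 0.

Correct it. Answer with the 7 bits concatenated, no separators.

0010110

s1 (pos 1,3,5,7): 0⊕1⊕1⊕1 = 1
s2 (pos 2,3,6,7): 0⊕1⊕1⊕1 = 1
s4 (pos 4,5,6,7): 0⊕1⊕1⊕1 = 1
Syndrome s4…s1 = 111 → error at position 7.
Flip position 7: 0010111 → 0010110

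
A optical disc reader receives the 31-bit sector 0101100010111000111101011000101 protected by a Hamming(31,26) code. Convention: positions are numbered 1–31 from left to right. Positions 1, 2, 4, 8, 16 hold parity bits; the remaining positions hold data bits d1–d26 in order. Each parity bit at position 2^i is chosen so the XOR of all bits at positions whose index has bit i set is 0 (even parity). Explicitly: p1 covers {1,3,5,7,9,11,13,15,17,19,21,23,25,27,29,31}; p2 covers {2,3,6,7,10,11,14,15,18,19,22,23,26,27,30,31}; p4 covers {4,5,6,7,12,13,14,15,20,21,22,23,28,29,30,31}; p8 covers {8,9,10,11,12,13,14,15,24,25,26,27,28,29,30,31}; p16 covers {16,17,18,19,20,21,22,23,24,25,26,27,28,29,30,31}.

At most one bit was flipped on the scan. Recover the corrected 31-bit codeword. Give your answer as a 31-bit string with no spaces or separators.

0101100010111000011101011000101

s1 (pos 1,3,5,7,9,11,13,15,17,19,21,23,25,27,29,31): 0⊕0⊕1⊕0⊕1⊕1⊕1⊕0⊕1⊕1⊕0⊕0⊕1⊕0⊕1⊕1 = 1
s2 (pos 2,3,6,7,10,11,14,15,18,19,22,23,26,27,30,31): 1⊕0⊕0⊕0⊕0⊕1⊕0⊕0⊕1⊕1⊕1⊕0⊕0⊕0⊕0⊕1 = 0
s4 (pos 4,5,6,7,12,13,14,15,20,21,22,23,28,29,30,31): 1⊕1⊕0⊕0⊕1⊕1⊕0⊕0⊕1⊕0⊕1⊕0⊕0⊕1⊕0⊕1 = 0
s8 (pos 8,9,10,11,12,13,14,15,24,25,26,27,28,29,30,31): 0⊕1⊕0⊕1⊕1⊕1⊕0⊕0⊕1⊕1⊕0⊕0⊕0⊕1⊕0⊕1 = 0
s16 (pos 16,17,18,19,20,21,22,23,24,25,26,27,28,29,30,31): 0⊕1⊕1⊕1⊕1⊕0⊕1⊕0⊕1⊕1⊕0⊕0⊕0⊕1⊕0⊕1 = 1
Syndrome s16…s1 = 10001 → error at position 17.
Flip position 17: 0101100010111000111101011000101 → 0101100010111000011101011000101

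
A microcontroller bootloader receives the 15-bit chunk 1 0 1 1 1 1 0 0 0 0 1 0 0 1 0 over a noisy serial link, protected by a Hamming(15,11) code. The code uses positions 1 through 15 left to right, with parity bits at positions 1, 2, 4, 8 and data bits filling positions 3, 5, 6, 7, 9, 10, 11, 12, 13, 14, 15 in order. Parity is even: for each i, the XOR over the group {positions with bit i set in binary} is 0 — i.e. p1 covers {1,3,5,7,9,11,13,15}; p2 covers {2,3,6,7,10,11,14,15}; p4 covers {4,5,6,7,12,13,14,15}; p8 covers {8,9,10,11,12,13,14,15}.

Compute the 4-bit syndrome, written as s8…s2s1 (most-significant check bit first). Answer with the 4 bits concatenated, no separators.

0000

s1 (pos 1,3,5,7,9,11,13,15): 1⊕1⊕1⊕0⊕0⊕1⊕0⊕0 = 0
s2 (pos 2,3,6,7,10,11,14,15): 0⊕1⊕1⊕0⊕0⊕1⊕1⊕0 = 0
s4 (pos 4,5,6,7,12,13,14,15): 1⊕1⊕1⊕0⊕0⊕0⊕1⊕0 = 0
s8 (pos 8,9,10,11,12,13,14,15): 0⊕0⊕0⊕1⊕0⊕0⊕1⊕0 = 0
Syndrome s8…s1 = 0000 → no error.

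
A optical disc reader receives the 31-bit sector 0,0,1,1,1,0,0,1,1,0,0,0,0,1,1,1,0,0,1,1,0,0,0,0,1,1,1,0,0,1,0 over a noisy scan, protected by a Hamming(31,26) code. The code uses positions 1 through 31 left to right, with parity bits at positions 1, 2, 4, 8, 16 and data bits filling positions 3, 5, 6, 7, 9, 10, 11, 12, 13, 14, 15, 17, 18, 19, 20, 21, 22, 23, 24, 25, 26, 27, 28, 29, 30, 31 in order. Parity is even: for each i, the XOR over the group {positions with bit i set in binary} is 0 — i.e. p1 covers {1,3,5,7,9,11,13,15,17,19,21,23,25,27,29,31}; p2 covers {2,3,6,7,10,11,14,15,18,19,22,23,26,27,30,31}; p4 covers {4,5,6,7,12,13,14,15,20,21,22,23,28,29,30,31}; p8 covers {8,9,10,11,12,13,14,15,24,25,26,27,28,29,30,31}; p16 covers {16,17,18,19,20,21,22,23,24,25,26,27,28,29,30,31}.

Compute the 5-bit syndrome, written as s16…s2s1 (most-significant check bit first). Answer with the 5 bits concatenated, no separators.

10011

s1 (pos 1,3,5,7,9,11,13,15,17,19,21,23,25,27,29,31): 0⊕1⊕1⊕0⊕1⊕0⊕0⊕1⊕0⊕1⊕0⊕0⊕1⊕1⊕0⊕0 = 1
s2 (pos 2,3,6,7,10,11,14,15,18,19,22,23,26,27,30,31): 0⊕1⊕0⊕0⊕0⊕0⊕1⊕1⊕0⊕1⊕0⊕0⊕1⊕1⊕1⊕0 = 1
s4 (pos 4,5,6,7,12,13,14,15,20,21,22,23,28,29,30,31): 1⊕1⊕0⊕0⊕0⊕0⊕1⊕1⊕1⊕0⊕0⊕0⊕0⊕0⊕1⊕0 = 0
s8 (pos 8,9,10,11,12,13,14,15,24,25,26,27,28,29,30,31): 1⊕1⊕0⊕0⊕0⊕0⊕1⊕1⊕0⊕1⊕1⊕1⊕0⊕0⊕1⊕0 = 0
s16 (pos 16,17,18,19,20,21,22,23,24,25,26,27,28,29,30,31): 1⊕0⊕0⊕1⊕1⊕0⊕0⊕0⊕0⊕1⊕1⊕1⊕0⊕0⊕1⊕0 = 1
Syndrome s16…s1 = 10011 → error at position 19.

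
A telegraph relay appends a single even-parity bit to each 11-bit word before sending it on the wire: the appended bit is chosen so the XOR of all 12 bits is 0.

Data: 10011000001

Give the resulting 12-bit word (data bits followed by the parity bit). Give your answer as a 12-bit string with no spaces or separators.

100110000010

XOR of the 11 data bits: 1⊕0⊕0⊕1⊕1⊕0⊕0⊕0⊕0⊕0⊕1 = 0
Parity bit = 0 (so all 12 bits XOR to 0).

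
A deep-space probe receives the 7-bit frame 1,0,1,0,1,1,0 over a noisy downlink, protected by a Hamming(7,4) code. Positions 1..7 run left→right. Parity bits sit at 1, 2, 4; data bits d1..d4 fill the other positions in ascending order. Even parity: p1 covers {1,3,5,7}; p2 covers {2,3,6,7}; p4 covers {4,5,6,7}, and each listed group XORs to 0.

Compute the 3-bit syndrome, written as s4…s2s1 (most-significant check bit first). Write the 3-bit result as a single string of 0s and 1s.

s1 (pos 1,3,5,7): 1⊕1⊕1⊕0 = 1
s2 (pos 2,3,6,7): 0⊕1⊕1⊕0 = 0
s4 (pos 4,5,6,7): 0⊕1⊕1⊕0 = 0
Syndrome s4…s1 = 001 → error at position 1.

001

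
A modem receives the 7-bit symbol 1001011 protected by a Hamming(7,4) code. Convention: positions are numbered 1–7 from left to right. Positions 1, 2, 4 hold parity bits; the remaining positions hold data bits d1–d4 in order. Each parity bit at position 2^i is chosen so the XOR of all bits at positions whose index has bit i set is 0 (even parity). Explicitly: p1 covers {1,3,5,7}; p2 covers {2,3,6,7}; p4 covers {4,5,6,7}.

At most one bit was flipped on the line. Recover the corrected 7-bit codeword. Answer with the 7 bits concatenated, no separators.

s1 (pos 1,3,5,7): 1⊕0⊕0⊕1 = 0
s2 (pos 2,3,6,7): 0⊕0⊕1⊕1 = 0
s4 (pos 4,5,6,7): 1⊕0⊕1⊕1 = 1
Syndrome s4…s1 = 100 → error at position 4.
Flip position 4: 1001011 → 1000011

1000011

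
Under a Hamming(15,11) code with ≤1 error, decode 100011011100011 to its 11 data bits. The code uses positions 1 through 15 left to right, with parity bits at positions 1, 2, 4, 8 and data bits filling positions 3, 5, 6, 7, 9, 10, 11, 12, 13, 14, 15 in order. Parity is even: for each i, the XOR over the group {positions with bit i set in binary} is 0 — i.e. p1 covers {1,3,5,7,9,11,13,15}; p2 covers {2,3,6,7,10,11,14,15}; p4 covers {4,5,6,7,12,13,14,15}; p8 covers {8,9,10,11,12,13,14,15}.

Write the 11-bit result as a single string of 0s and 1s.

s1 (pos 1,3,5,7,9,11,13,15): 1⊕0⊕1⊕0⊕1⊕0⊕0⊕1 = 0
s2 (pos 2,3,6,7,10,11,14,15): 0⊕0⊕1⊕0⊕1⊕0⊕1⊕1 = 0
s4 (pos 4,5,6,7,12,13,14,15): 0⊕1⊕1⊕0⊕0⊕0⊕1⊕1 = 0
s8 (pos 8,9,10,11,12,13,14,15): 1⊕1⊕1⊕0⊕0⊕0⊕1⊕1 = 1
Syndrome s8…s1 = 1000 → error at position 8.
Flip position 8: 100011011100011 → 100011001100011
Read data bits from positions 3,5,6,7,9,10,11,12,13,14,15: 01101100011

01101100011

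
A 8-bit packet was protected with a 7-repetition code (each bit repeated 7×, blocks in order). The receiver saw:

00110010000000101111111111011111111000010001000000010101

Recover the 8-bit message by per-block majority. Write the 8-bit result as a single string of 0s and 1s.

Block 1 (0011001): 3 ones → 0
Block 2 (0000000): 0 ones → 0
Block 3 (1011111): 6 ones → 1
Block 4 (1111101): 6 ones → 1
Block 5 (1111111): 7 ones → 1
Block 6 (0000100): 1 one → 0
Block 7 (0100000): 1 one → 0
Block 8 (0010101): 3 ones → 0

00111000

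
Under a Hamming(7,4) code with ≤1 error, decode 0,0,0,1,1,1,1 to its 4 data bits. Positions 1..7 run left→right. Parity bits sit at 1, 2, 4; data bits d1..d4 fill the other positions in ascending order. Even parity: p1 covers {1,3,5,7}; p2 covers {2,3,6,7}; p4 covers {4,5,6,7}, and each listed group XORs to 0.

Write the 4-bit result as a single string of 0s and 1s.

s1 (pos 1,3,5,7): 0⊕0⊕1⊕1 = 0
s2 (pos 2,3,6,7): 0⊕0⊕1⊕1 = 0
s4 (pos 4,5,6,7): 1⊕1⊕1⊕1 = 0
Syndrome s4…s1 = 000 → no error.
Read data bits from positions 3,5,6,7: 0111

0111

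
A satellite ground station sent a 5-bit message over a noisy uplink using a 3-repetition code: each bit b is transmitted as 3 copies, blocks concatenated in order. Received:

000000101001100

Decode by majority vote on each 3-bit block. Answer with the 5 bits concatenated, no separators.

00100

Block 1 (000): 0 ones → 0
Block 2 (000): 0 ones → 0
Block 3 (101): 2 ones → 1
Block 4 (001): 1 one → 0
Block 5 (100): 1 one → 0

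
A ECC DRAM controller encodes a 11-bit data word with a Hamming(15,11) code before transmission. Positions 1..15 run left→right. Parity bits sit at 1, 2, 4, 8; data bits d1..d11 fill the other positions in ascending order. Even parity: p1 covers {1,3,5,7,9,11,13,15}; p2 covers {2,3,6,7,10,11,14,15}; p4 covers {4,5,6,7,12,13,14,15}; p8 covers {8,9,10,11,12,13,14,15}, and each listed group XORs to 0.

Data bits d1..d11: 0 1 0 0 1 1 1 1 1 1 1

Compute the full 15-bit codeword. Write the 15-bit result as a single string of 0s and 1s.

Place data at non-parity positions: p1 p2 0 p4 1 0 0 p8 1 1 1 1 1 1 1
p1 (pos 1,3,5,7,9,11,13,15): XOR of data positions = 0⊕1⊕0⊕1⊕1⊕1⊕1 = 1
p2 (pos 2,3,6,7,10,11,14,15): XOR of data positions = 0⊕0⊕0⊕1⊕1⊕1⊕1 = 0
p4 (pos 4,5,6,7,12,13,14,15): XOR of data positions = 1⊕0⊕0⊕1⊕1⊕1⊕1 = 1
p8 (pos 8,9,10,11,12,13,14,15): XOR of data positions = 1⊕1⊕1⊕1⊕1⊕1⊕1 = 1
Codeword: 100110011111111

100110011111111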